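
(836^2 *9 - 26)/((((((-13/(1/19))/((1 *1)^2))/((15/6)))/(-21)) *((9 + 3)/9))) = 990680985/988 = 1002713.55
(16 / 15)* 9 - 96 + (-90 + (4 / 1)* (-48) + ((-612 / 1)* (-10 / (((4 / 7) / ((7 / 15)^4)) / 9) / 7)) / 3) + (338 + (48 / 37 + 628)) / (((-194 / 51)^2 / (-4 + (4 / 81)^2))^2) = -5576356992593624498 / 72532471503544875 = -76.88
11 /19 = 0.58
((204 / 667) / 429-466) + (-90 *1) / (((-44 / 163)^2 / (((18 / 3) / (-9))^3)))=-314867779 / 3147573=-100.04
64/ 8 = 8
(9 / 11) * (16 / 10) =72 / 55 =1.31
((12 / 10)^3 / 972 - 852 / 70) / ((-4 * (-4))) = -23959 / 31500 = -0.76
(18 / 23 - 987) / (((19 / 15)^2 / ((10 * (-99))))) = 5052638250 / 8303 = 608531.65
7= 7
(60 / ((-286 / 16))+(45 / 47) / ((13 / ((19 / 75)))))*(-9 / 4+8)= -2579979 / 134420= -19.19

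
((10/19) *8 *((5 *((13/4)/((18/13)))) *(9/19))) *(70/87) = 18.83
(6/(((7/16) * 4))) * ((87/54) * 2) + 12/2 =358/21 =17.05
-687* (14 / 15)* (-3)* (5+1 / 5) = 250068 / 25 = 10002.72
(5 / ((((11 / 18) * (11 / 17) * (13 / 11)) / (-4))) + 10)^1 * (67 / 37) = -314230 / 5291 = -59.39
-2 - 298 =-300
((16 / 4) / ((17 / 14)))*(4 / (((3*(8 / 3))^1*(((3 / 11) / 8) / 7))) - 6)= 16240 / 51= 318.43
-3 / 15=-1 / 5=-0.20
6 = 6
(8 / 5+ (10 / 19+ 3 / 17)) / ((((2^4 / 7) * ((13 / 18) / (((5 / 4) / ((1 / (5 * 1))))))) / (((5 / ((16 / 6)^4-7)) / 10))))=94890285 / 948369344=0.10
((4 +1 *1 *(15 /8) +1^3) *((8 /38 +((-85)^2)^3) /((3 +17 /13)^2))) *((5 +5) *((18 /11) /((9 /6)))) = 90827032100441325 /59584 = 1524352713823.20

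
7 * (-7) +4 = -45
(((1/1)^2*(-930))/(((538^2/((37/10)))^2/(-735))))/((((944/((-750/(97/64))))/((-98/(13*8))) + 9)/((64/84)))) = 16376149125/2121406481038829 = 0.00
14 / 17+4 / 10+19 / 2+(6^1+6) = 3863 / 170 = 22.72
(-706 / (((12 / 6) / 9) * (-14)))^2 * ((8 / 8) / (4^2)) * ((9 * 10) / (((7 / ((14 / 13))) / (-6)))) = -267386.07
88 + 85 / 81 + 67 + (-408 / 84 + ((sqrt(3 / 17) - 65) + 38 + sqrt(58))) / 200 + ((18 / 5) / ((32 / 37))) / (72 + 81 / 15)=sqrt(51) / 3400 + sqrt(58) / 200 + 1520827057 / 9752400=155.98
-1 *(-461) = 461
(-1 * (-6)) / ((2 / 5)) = 15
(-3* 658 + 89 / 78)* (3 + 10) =-25647.17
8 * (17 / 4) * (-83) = -2822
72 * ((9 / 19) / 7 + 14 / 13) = 142488 / 1729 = 82.41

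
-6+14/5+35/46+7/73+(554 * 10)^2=515311924657/16790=30691597.66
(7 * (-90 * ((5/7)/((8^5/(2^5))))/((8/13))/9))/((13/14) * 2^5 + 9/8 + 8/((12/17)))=-105/55808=-0.00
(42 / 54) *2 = 14 / 9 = 1.56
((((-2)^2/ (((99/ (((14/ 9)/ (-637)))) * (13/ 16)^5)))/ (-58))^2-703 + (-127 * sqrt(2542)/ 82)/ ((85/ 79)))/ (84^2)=-535825078923799217935396031/ 5378067932982149946254457744-10033 * sqrt(2542)/ 49180320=-0.11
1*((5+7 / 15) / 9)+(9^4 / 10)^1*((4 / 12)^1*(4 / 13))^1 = 119164 / 1755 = 67.90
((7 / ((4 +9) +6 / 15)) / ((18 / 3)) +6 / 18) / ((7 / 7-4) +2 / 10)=-845 / 5628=-0.15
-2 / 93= -0.02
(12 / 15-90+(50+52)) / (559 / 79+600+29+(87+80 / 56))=35392 / 2003255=0.02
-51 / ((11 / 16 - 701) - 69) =272 / 4103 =0.07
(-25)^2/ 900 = 25/ 36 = 0.69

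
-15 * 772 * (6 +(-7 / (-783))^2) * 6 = -28398660760 / 68121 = -416885.55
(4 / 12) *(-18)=-6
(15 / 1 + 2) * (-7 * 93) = -11067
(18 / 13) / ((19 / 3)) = 54 / 247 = 0.22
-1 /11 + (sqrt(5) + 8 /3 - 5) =-80 /33 + sqrt(5) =-0.19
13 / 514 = 0.03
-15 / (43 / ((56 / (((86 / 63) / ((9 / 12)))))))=-19845 / 1849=-10.73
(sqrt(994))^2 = 994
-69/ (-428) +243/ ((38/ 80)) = 4161471/ 8132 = 511.74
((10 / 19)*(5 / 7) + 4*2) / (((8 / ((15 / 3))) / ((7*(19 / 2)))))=348.12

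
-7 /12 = -0.58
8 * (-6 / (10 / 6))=-144 / 5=-28.80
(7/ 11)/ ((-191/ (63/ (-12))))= 147/ 8404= 0.02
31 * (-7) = -217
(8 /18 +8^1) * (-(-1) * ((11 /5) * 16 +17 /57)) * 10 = 2997.63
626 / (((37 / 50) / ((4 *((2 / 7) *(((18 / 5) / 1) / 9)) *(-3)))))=-300480 / 259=-1160.15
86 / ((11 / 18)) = 1548 / 11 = 140.73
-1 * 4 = -4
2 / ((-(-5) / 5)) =2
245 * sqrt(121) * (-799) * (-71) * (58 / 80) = 886730999 / 8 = 110841374.88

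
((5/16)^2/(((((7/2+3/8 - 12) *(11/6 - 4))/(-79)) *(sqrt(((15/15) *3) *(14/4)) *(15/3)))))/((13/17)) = -1343 *sqrt(42)/246064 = -0.04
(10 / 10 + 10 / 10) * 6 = 12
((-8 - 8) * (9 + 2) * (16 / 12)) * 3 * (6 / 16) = -264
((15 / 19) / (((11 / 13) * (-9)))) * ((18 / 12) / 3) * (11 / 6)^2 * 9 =-715 / 456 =-1.57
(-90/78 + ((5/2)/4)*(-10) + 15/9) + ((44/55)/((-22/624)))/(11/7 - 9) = -23017/8580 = -2.68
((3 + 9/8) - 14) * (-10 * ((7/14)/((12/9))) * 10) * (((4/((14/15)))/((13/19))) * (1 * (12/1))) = 5065875/182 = 27834.48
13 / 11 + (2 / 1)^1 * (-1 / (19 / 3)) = 181 / 209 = 0.87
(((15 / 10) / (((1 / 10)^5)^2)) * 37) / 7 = 555000000000 / 7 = 79285714285.71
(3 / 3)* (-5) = -5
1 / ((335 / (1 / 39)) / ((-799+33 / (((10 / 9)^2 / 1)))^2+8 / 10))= 29671729 / 650000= 45.65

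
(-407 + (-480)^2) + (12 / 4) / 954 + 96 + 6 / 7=512180029 / 2226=230089.86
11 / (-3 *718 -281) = -11 / 2435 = -0.00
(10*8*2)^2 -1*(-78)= 25678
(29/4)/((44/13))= 377/176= 2.14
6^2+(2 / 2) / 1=37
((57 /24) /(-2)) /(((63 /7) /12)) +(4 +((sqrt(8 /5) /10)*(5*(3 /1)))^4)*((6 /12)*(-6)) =-15739 /300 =-52.46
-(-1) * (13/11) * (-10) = -130/11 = -11.82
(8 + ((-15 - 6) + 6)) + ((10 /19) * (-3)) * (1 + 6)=-343 /19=-18.05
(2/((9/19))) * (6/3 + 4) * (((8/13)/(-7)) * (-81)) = 16416/91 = 180.40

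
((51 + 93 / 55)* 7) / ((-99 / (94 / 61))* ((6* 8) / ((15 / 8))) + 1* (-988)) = -476721 / 3402718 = -0.14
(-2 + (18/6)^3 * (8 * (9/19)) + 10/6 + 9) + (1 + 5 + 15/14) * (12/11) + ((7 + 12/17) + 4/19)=858817/6783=126.61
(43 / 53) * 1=43 / 53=0.81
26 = 26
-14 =-14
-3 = -3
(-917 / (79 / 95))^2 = 7589023225 / 6241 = 1215994.75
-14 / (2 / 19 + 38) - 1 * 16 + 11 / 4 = -9859 / 724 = -13.62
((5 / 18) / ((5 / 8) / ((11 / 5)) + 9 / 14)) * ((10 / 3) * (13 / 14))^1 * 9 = 14300 / 1713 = 8.35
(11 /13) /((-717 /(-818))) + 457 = 4268695 /9321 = 457.97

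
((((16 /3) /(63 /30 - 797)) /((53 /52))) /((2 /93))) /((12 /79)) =-2546960 /1263891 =-2.02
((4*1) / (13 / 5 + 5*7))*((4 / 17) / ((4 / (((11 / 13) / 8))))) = 55 / 83096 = 0.00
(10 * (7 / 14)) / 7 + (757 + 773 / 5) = 31931 / 35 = 912.31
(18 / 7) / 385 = 0.01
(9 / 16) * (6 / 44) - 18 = -6309 / 352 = -17.92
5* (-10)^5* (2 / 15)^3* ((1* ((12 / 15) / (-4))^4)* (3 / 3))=-256 / 135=-1.90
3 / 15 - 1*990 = -989.80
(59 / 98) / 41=59 / 4018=0.01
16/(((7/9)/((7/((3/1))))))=48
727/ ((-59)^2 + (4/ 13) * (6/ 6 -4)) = 0.21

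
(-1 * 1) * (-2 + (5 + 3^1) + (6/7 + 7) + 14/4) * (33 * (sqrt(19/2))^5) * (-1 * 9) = 1433982.00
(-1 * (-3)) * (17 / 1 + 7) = 72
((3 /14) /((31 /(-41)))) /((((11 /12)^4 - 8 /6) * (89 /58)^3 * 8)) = 31102413696 /1989788396911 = 0.02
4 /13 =0.31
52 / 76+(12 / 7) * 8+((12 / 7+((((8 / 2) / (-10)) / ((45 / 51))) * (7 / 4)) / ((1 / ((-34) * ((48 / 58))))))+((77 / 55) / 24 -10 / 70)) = 88751923 / 2314200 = 38.35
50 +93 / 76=3893 / 76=51.22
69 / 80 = 0.86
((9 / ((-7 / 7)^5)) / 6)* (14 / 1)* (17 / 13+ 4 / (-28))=-318 / 13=-24.46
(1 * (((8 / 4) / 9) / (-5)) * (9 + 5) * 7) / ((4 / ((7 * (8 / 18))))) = -1372 / 405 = -3.39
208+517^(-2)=55596113 / 267289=208.00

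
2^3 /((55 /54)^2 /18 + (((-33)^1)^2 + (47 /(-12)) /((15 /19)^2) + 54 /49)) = 514382400 /69690816487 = 0.01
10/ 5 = 2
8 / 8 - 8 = -7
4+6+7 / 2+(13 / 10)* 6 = 213 / 10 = 21.30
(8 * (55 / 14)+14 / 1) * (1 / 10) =159 / 35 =4.54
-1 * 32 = -32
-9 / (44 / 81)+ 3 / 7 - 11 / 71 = -356329 / 21868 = -16.29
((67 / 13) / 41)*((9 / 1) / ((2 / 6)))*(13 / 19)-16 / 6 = -805 / 2337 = -0.34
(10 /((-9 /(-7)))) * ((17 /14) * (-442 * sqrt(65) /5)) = -7514 * sqrt(65) /9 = -6731.09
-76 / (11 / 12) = -912 / 11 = -82.91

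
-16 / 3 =-5.33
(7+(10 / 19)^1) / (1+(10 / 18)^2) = 11583 / 2014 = 5.75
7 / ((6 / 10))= 35 / 3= 11.67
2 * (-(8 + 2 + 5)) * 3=-90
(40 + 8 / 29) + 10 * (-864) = -249392 / 29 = -8599.72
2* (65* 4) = 520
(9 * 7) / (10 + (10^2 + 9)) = 9 / 17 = 0.53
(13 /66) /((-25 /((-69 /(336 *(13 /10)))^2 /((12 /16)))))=-529 /2018016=-0.00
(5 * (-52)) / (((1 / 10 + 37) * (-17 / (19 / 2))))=24700 / 6307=3.92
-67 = -67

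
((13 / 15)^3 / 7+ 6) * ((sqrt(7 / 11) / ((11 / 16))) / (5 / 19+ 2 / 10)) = 10939972 * sqrt(77) / 6288975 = 15.26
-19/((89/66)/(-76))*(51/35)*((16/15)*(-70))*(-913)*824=39003898509312/445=87649210133.29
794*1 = 794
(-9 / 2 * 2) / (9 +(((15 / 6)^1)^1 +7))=-18 / 37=-0.49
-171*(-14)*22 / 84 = 627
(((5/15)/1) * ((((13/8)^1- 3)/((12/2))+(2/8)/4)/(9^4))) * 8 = -4/59049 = -0.00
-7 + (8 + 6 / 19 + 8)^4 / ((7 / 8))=73875294271 / 912247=80981.68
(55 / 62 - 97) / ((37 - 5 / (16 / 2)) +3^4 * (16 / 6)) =-23836 / 62589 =-0.38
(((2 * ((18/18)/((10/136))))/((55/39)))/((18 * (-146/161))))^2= 1.40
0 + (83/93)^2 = 6889/8649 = 0.80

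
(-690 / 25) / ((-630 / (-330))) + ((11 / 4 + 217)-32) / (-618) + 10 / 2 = -844517 / 86520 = -9.76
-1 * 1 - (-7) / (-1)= -8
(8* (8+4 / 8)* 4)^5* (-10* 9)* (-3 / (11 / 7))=2813884870164480 / 11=255807715469498.18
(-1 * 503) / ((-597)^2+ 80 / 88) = -5533 / 3920509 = -0.00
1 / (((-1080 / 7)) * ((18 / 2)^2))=-7 / 87480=-0.00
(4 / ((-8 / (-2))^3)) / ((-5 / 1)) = -1 / 80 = -0.01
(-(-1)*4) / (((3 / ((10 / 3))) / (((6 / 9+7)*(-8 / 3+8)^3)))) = 5169.16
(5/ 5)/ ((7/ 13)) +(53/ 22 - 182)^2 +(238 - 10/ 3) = 32489.42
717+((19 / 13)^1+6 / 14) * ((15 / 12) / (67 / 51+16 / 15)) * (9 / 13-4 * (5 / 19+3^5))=-248.11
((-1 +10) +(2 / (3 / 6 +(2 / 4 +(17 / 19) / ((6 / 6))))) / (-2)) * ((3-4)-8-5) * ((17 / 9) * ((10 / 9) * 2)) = -497.87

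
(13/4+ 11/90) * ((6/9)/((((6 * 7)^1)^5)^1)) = 607/35286632640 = 0.00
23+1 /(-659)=15156 /659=23.00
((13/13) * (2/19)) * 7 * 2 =28/19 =1.47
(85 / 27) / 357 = 5 / 567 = 0.01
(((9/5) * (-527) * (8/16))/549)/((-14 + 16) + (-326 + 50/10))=0.00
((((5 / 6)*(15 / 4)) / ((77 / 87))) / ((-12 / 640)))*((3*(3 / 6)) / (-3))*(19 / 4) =68875 / 154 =447.24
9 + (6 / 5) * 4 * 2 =93 / 5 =18.60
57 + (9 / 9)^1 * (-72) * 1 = -15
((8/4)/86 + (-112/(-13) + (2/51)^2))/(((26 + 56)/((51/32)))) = 12562465/74807616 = 0.17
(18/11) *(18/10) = 162/55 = 2.95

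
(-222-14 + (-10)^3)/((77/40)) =-49440/77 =-642.08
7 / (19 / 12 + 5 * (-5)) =-84 / 281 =-0.30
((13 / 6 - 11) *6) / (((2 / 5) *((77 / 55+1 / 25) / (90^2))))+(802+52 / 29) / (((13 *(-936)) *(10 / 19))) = -745312.63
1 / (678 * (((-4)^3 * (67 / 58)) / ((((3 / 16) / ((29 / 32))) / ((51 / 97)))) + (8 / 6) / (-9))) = -873 / 111290536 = -0.00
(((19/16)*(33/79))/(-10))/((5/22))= -6897/31600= -0.22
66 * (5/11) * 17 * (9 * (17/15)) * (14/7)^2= 20808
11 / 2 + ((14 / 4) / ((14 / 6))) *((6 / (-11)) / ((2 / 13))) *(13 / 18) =73 / 44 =1.66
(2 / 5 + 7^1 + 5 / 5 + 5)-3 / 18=397 / 30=13.23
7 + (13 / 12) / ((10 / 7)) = 7.76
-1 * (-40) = 40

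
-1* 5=-5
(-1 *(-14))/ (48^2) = 7/ 1152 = 0.01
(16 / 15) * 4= 64 / 15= 4.27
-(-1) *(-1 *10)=-10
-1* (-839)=839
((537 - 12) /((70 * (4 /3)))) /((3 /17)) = 255 /8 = 31.88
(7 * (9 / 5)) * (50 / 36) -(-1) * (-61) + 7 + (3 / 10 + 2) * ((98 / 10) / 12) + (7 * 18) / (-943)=-19664539 / 565800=-34.76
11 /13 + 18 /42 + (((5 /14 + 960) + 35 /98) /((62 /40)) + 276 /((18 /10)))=6553948 /8463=774.42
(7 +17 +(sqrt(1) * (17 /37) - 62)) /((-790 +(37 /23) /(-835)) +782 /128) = 1707247680 /35649426481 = 0.05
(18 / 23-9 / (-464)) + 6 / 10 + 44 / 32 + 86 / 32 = 145793 / 26680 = 5.46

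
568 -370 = 198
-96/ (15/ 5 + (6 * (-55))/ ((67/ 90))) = 2144/ 9833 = 0.22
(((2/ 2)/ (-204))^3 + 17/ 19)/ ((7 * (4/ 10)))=721621345/ 2258250624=0.32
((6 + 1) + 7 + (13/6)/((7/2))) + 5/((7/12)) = 487/21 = 23.19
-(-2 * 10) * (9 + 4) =260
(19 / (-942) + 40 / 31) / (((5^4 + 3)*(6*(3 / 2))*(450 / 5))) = 37091 / 14854473360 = 0.00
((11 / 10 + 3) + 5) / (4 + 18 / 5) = 91 / 76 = 1.20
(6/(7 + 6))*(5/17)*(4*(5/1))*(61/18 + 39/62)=224200/20553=10.91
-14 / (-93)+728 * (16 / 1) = 1083278 / 93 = 11648.15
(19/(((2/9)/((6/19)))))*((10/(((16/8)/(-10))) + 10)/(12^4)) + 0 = -5/96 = -0.05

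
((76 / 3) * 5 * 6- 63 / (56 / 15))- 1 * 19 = 5793 / 8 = 724.12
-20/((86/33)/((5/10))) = -165/43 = -3.84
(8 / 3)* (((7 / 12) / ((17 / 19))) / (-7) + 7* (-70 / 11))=-200338 / 1683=-119.04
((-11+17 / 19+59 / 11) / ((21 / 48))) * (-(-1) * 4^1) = -63424 / 1463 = -43.35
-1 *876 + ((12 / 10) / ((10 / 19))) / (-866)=-18965457 / 21650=-876.00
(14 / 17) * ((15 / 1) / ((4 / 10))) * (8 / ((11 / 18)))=75600 / 187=404.28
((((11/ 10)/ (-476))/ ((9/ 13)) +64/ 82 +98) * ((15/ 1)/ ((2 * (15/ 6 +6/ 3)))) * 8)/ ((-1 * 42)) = -173496137/ 5532786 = -31.36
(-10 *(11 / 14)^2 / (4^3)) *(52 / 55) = -0.09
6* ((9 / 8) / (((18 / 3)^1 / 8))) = 9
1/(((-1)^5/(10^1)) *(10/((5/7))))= -5/7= -0.71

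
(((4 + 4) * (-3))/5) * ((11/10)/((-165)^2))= -4/20625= -0.00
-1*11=-11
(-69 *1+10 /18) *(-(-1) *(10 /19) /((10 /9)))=-616 /19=-32.42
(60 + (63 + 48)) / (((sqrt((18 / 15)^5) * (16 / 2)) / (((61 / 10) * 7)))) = 40565 * sqrt(30) / 384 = 578.60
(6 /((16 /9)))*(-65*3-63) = -3483 /4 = -870.75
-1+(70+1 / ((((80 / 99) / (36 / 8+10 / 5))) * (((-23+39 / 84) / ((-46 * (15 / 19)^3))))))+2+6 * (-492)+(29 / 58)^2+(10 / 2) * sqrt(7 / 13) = -24866006721 / 8656058+5 * sqrt(91) / 13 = -2869.00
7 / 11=0.64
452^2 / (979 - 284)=204304 / 695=293.96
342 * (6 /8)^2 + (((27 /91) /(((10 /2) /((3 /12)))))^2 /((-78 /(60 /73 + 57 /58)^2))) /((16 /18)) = 2376054663500306853 /12351162007475200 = 192.37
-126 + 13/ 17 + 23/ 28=-59221/ 476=-124.41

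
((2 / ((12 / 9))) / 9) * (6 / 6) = 1 / 6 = 0.17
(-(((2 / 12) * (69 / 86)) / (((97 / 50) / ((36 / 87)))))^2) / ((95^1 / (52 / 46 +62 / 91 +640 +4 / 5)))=-139206092400 / 25297136768449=-0.01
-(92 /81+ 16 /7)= -1940 /567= -3.42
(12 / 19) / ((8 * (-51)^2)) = 1 / 32946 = 0.00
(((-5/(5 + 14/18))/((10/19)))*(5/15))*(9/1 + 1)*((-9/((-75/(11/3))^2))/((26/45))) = 0.20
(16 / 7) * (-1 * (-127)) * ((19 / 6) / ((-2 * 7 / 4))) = -38608 / 147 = -262.64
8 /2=4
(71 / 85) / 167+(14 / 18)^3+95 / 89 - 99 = -89756581664 / 920985795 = -97.46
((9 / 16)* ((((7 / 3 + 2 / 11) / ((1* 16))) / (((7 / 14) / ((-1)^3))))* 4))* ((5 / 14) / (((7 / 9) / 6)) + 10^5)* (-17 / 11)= 20742271455 / 189728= 109326.36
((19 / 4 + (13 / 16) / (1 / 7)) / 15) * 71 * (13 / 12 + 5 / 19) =3640099 / 54720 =66.52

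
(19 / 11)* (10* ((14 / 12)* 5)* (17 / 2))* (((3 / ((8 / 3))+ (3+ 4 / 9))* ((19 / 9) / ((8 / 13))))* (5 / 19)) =1208787125 / 342144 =3532.98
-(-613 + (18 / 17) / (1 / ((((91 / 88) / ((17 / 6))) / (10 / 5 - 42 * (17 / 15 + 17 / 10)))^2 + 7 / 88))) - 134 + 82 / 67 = 152990509799 / 318637528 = 480.14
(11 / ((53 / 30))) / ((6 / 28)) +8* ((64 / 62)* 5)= 115580 / 1643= 70.35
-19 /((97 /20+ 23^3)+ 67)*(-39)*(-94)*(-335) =1889400 /991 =1906.56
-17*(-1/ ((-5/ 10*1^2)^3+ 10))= 136/ 79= 1.72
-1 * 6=-6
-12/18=-2/3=-0.67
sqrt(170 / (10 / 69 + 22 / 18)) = 3 * sqrt(1106530) / 283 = 11.15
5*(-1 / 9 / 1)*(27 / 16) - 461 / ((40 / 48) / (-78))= 3451893 / 80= 43148.66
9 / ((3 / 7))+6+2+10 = 39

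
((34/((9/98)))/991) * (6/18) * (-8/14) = -1904/26757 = -0.07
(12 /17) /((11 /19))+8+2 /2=10.22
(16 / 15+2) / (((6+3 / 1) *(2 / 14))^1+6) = 322 / 765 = 0.42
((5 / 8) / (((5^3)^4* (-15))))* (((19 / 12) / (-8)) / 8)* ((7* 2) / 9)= 133 / 20250000000000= 0.00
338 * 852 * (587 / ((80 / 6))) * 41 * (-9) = -23391174573 / 5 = -4678234914.60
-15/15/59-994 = -58647/59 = -994.02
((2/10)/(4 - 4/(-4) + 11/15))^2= 9/7396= 0.00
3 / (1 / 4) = 12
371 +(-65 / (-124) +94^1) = 57725 / 124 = 465.52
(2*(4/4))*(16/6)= 16/3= 5.33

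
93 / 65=1.43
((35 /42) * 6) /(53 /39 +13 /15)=975 /434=2.25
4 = 4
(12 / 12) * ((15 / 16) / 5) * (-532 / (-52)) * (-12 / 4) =-5.75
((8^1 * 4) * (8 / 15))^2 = 291.27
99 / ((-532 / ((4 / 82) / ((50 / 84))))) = -297 / 19475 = -0.02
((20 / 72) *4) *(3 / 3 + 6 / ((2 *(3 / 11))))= 40 / 3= 13.33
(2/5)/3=2/15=0.13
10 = 10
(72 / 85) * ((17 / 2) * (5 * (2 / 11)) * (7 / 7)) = 72 / 11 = 6.55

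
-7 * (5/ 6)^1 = -35/ 6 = -5.83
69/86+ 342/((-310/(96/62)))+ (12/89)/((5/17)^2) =120033693/183887350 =0.65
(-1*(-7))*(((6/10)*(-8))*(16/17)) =-2688/85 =-31.62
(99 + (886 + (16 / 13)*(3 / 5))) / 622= 1.58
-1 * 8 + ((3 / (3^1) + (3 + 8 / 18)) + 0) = -32 / 9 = -3.56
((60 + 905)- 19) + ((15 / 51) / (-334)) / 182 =946.00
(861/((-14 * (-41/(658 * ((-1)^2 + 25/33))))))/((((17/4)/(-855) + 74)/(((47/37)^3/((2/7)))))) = 23714371317420/141002401529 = 168.18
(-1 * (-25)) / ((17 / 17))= 25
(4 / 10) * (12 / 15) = 0.32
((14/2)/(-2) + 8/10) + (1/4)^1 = -2.45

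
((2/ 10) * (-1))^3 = -1/ 125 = -0.01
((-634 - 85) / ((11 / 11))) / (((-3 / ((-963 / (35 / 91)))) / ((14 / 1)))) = -42005418 / 5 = -8401083.60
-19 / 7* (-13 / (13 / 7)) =19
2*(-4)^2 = 32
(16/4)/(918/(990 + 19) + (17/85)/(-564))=11381520/2587751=4.40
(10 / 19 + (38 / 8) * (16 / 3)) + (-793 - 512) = -1279.14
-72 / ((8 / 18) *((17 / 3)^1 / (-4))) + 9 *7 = 3015 / 17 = 177.35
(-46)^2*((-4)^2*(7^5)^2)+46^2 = 9563482032260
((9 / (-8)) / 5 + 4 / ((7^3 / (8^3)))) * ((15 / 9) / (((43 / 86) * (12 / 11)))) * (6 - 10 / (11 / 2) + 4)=394165 / 2744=143.65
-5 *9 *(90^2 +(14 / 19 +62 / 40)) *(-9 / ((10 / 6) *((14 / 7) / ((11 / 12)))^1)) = 2743272279 / 3040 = 902392.20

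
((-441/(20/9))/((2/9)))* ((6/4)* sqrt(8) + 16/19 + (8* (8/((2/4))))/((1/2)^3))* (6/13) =-521669484/1235- 321489* sqrt(2)/260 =-424153.11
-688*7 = -4816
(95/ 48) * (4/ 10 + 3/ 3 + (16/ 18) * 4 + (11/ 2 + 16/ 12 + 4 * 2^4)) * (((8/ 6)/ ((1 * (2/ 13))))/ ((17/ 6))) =1684787/ 3672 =458.82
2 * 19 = 38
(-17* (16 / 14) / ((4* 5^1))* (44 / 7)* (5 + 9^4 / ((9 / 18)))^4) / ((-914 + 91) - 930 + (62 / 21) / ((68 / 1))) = 4530996286721797331472 / 43806385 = 103432325829255.19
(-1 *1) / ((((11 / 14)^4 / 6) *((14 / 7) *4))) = -28812 / 14641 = -1.97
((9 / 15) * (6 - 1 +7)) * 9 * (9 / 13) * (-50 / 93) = -24.12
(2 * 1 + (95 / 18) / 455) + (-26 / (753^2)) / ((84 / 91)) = 311374753 / 154793457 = 2.01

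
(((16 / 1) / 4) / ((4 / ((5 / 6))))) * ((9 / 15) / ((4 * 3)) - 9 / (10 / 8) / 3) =-47 / 24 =-1.96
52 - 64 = -12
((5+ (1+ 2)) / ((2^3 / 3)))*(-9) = -27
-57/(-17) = 3.35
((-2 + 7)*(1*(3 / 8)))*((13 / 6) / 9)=65 / 144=0.45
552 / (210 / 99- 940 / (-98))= 223146 / 4735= 47.13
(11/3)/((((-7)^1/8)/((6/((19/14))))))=-352/19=-18.53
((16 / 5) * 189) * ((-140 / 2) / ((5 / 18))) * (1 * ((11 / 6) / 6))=-46569.60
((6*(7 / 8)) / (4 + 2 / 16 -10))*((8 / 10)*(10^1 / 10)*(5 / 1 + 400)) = -13608 / 47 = -289.53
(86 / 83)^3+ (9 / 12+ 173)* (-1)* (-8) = 1391.11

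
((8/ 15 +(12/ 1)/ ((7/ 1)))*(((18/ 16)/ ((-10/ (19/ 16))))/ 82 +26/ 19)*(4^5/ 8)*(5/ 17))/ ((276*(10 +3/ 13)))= 2090620337/ 51043024620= 0.04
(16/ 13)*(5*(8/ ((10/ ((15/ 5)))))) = 192/ 13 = 14.77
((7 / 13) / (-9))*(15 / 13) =-35 / 507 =-0.07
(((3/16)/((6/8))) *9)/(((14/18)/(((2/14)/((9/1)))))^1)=9/196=0.05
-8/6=-4/3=-1.33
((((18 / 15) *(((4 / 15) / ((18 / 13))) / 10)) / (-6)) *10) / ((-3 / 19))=494 / 2025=0.24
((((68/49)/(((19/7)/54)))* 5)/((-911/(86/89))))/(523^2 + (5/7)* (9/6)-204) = -631584/1178965441813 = -0.00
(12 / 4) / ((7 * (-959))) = -3 / 6713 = -0.00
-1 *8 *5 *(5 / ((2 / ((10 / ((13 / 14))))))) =-14000 / 13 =-1076.92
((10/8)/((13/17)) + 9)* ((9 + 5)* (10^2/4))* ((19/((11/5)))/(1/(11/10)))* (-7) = -12871075/52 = -247520.67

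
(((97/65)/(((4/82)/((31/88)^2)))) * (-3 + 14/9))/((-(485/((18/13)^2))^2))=28723329/335220457000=0.00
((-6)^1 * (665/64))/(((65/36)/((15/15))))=-3591/104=-34.53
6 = 6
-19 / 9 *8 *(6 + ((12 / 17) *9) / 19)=-106.98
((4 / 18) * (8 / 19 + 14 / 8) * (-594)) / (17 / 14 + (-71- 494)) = 8470 / 16663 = 0.51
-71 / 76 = -0.93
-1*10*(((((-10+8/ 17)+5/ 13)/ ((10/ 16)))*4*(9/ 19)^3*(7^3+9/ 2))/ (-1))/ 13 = -32766392160/ 19705907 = -1662.77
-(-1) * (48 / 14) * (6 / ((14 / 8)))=576 / 49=11.76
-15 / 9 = -5 / 3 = -1.67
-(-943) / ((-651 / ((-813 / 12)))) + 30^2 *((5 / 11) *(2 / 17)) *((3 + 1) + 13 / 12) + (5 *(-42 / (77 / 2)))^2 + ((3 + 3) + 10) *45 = 5852128481 / 5356428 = 1092.54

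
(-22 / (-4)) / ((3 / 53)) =583 / 6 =97.17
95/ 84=1.13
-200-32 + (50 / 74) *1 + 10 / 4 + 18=-15601 / 74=-210.82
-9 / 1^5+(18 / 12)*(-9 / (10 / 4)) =-72 / 5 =-14.40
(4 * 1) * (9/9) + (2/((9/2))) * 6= 20/3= 6.67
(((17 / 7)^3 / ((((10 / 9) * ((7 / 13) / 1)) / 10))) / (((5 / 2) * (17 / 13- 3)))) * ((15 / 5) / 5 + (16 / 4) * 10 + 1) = -1554315984 / 660275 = -2354.04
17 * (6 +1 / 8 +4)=1377 / 8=172.12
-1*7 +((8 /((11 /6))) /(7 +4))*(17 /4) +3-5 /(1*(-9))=-1915 /1089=-1.76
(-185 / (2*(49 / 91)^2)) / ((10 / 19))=-118807 / 196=-606.16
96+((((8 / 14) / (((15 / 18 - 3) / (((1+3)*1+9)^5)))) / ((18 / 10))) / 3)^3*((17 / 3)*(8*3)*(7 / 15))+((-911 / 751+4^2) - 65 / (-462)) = -670087819334636584929869 / 1770547086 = -378463710247035.24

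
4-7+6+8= 11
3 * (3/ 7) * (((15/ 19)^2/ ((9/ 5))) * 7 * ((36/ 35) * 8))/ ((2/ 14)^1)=64800/ 361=179.50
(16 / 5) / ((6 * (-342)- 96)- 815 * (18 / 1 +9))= -0.00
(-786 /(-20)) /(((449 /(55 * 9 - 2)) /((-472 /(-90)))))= 7620794 /33675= 226.30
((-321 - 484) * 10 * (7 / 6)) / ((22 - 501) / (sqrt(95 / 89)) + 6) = 5353250 / 20416829 + 13495825 * sqrt(8455) / 61250487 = 20.52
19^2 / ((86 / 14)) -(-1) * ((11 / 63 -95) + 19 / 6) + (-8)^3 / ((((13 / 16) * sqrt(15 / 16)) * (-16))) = -178205 / 5418 + 2048 * sqrt(15) / 195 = 7.78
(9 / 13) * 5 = 45 / 13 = 3.46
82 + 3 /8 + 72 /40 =3367 /40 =84.18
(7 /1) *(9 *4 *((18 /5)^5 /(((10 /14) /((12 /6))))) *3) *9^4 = 131214670578432 /15625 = 8397738917.02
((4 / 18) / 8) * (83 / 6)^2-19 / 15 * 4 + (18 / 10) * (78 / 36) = 5377 / 1296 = 4.15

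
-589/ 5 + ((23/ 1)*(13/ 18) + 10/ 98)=-101.09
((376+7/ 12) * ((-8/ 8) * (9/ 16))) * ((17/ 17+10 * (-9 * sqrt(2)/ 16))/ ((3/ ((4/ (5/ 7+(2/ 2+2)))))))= -31633/ 416+1423485 * sqrt(2)/ 3328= 528.86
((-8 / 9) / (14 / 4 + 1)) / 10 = -8 / 405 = -0.02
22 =22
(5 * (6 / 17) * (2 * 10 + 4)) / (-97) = -720 / 1649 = -0.44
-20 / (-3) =20 / 3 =6.67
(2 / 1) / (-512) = -1 / 256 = -0.00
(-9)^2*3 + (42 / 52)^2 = 164709 / 676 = 243.65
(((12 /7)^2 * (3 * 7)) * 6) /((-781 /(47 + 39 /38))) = -2365200 /103873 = -22.77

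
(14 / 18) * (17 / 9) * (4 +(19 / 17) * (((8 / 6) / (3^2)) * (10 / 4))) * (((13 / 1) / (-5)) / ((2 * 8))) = -92183 / 87480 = -1.05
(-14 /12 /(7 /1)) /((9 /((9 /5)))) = -1 /30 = -0.03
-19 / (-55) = 19 / 55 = 0.35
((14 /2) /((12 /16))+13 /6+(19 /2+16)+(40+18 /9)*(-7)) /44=-257 /44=-5.84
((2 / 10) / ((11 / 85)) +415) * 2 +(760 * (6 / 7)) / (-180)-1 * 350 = 110758 / 231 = 479.47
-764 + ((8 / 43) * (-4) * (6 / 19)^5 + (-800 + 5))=-165990497495 / 106472257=-1559.00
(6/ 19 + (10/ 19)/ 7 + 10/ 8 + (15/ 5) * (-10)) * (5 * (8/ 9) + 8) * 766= -15408856/ 57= -270330.81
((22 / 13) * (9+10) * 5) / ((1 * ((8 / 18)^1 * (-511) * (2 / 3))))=-28215 / 26572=-1.06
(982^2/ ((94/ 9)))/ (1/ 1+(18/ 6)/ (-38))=164899404/ 1645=100242.80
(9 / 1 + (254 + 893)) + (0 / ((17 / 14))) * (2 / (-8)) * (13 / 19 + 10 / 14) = 1156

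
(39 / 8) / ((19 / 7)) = 273 / 152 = 1.80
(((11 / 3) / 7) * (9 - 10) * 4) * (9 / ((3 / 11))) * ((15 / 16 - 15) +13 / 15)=383207 / 420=912.40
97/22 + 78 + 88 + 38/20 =9477/55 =172.31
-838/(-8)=419/4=104.75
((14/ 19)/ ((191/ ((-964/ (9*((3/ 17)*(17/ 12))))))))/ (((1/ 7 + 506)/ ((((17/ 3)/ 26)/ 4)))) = -803012/ 4512998997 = -0.00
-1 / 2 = -0.50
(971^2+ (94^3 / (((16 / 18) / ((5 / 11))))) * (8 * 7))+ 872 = 272014803 / 11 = 24728618.45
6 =6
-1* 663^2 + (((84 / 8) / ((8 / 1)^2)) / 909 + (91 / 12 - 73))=-439634.42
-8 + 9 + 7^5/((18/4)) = 33623/9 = 3735.89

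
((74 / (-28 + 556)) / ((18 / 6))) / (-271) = -37 / 214632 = -0.00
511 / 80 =6.39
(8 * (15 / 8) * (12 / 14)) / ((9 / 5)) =50 / 7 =7.14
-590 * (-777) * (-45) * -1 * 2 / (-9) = -4584300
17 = 17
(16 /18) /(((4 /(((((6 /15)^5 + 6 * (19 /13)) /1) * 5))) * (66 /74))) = 26393284 /2413125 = 10.94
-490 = -490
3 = 3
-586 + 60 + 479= -47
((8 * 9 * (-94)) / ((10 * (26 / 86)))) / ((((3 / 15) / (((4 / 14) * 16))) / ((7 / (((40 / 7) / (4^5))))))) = -4172120064 / 65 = -64186462.52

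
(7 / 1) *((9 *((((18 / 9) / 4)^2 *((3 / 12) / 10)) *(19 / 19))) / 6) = 21 / 320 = 0.07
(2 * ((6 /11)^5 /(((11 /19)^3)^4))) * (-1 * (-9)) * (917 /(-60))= -23673368483060722645968 /2527235142496468855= -9367.30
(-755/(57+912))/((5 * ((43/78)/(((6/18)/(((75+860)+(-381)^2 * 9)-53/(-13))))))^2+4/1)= -86254220/12938872742036667660369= -0.00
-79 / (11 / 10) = -790 / 11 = -71.82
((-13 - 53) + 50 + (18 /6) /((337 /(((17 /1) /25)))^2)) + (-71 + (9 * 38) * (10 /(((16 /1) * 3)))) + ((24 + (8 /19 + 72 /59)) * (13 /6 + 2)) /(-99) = -1590833009398859 /94528305382500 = -16.83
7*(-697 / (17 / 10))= -2870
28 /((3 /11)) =308 /3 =102.67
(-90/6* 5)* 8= -600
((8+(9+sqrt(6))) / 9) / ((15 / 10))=2 * sqrt(6) / 27+34 / 27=1.44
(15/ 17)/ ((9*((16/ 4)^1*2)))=5/ 408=0.01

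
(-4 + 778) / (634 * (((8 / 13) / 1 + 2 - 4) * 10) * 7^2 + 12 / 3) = -5031 / 2795914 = -0.00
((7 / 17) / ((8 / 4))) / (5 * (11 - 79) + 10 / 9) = -63 / 103700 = -0.00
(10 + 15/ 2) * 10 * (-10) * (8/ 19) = -14000/ 19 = -736.84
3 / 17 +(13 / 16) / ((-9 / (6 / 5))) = 139 / 2040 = 0.07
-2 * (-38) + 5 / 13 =993 / 13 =76.38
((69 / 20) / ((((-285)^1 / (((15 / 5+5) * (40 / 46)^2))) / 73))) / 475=-2336 / 207575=-0.01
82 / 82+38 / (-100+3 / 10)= 617 / 997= 0.62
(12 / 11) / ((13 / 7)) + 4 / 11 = 136 / 143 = 0.95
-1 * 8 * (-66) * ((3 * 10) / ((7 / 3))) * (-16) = -760320 / 7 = -108617.14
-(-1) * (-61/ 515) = -61/ 515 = -0.12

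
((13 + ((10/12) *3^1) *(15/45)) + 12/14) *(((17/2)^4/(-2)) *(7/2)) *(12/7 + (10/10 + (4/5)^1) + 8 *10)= -150629371811/13440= -11207542.55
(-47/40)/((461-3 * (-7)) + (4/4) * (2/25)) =-235/96416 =-0.00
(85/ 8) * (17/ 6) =1445/ 48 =30.10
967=967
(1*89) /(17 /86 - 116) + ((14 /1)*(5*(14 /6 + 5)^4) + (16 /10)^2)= 4082708260106 /20166975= 202445.25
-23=-23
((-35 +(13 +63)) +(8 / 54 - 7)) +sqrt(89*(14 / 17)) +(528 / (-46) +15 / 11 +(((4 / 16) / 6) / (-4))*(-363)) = sqrt(21182) / 17 +6080087 / 218592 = 36.38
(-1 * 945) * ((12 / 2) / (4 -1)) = -1890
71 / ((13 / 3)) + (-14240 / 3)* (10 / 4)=-462161 / 39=-11850.28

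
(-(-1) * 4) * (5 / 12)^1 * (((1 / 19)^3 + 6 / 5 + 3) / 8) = 36011 / 41154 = 0.88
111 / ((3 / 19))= 703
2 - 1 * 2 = 0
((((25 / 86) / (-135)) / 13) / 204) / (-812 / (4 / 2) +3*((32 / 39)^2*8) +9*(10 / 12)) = 13 / 6121548972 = 0.00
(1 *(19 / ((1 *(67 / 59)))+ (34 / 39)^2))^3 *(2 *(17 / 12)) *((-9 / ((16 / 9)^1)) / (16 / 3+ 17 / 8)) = -96279188346748211669 / 9354919478140548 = -10291.82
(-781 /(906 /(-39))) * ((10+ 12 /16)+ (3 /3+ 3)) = 599027 /1208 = 495.88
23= 23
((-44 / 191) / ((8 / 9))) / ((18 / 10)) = -55 / 382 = -0.14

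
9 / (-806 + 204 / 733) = -6597 / 590594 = -0.01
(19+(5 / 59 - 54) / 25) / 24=6211 / 8850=0.70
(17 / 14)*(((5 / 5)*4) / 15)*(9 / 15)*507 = 17238 / 175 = 98.50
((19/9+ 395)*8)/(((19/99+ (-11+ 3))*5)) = -314512/3865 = -81.37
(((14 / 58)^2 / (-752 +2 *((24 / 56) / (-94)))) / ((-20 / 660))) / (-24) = -177331 / 1664581208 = -0.00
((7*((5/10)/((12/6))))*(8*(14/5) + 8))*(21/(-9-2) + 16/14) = -2242/55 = -40.76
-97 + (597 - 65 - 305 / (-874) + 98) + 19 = 482753 / 874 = 552.35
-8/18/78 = -2/351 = -0.01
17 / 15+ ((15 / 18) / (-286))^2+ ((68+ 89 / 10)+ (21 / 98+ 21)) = 10228754267 / 103062960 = 99.25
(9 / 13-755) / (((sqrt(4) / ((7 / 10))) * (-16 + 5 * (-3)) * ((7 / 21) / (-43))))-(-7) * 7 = -4229939 / 4030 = -1049.61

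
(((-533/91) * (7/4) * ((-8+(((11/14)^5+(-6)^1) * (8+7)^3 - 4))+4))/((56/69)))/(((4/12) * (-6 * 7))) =-29284935160143/1686616064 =-17363.13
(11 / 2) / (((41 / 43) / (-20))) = -4730 / 41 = -115.37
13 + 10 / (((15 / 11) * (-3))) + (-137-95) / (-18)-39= -140 / 9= -15.56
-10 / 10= -1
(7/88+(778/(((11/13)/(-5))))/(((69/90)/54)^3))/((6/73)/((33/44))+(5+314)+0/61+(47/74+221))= -4645715050673638531/1563806648844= -2970773.31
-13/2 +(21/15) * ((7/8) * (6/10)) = -1153/200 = -5.76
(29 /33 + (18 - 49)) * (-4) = 3976 /33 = 120.48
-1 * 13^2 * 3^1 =-507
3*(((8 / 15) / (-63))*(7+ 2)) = -8 / 35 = -0.23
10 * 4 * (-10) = -400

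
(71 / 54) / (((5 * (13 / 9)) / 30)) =71 / 13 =5.46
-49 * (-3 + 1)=98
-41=-41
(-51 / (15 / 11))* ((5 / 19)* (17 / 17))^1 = -187 / 19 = -9.84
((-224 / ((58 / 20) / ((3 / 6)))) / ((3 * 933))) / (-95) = 224 / 1542249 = 0.00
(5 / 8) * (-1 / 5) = -1 / 8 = -0.12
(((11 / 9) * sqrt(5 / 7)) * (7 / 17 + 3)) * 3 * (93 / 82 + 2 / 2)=7975 * sqrt(35) / 2091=22.56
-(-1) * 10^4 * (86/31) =860000/31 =27741.94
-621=-621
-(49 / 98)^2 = -1 / 4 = -0.25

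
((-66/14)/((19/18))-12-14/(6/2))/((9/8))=-67456/3591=-18.78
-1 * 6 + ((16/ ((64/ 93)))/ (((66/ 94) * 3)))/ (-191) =-152729/ 25212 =-6.06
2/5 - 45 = -223/5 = -44.60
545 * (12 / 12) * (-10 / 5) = -1090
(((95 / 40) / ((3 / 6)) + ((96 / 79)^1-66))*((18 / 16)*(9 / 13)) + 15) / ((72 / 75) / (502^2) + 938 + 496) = -547946472425 / 24742055190528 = -0.02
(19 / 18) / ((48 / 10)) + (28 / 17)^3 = 9949999 / 2122416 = 4.69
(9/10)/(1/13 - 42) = -117/5450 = -0.02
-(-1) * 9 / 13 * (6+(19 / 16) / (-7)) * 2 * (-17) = -137.24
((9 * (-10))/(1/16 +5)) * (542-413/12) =-243640/27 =-9023.70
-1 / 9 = -0.11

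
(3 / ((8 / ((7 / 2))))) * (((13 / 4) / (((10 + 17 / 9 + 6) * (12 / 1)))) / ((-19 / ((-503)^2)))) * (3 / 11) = -88806159 / 1230592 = -72.17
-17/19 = -0.89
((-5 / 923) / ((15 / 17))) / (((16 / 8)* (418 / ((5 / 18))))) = -85 / 41667912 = -0.00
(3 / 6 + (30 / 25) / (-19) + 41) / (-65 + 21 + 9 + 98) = 7873 / 11970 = 0.66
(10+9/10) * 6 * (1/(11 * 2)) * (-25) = -1635/22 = -74.32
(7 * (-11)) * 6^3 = -16632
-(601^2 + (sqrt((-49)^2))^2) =-363602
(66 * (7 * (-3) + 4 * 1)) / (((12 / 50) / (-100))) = 467500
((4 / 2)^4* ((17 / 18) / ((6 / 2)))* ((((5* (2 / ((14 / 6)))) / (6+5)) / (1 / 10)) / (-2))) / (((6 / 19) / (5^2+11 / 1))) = -258400 / 231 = -1118.61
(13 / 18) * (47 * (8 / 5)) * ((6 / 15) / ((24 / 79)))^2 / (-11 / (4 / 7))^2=15253004 / 60031125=0.25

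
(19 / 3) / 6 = 19 / 18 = 1.06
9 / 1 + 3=12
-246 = -246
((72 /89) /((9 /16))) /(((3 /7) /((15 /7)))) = 640 /89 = 7.19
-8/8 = -1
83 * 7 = 581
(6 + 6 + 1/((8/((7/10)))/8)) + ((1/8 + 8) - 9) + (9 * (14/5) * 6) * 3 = 18617/40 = 465.42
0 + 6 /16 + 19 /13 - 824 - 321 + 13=-117537 /104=-1130.16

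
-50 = -50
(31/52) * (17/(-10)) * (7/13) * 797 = -2940133/6760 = -434.93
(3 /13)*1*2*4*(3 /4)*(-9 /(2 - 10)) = 81 /52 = 1.56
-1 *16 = -16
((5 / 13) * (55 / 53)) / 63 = 275 / 43407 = 0.01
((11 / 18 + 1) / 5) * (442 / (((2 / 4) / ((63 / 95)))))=89726 / 475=188.90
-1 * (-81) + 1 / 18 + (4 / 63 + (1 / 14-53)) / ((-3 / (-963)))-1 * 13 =-1064803 / 63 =-16901.63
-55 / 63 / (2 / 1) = -55 / 126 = -0.44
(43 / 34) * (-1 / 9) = -43 / 306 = -0.14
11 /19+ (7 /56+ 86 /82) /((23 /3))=104929 /143336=0.73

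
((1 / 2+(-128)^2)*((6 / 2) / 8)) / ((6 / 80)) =163845 / 2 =81922.50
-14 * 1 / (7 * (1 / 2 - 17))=4 / 33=0.12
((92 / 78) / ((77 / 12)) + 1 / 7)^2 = 106929 / 1002001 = 0.11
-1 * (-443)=443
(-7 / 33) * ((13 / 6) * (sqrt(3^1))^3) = -91 * sqrt(3) / 66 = -2.39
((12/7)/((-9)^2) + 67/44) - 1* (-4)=5.54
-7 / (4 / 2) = -3.50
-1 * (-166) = 166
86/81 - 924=-74758/81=-922.94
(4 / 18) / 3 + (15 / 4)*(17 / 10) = 6.45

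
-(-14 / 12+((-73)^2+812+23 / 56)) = -1031561 / 168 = -6140.24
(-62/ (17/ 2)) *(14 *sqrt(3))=-1736 *sqrt(3)/ 17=-176.87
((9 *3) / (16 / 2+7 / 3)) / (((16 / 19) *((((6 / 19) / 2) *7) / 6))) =29241 / 1736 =16.84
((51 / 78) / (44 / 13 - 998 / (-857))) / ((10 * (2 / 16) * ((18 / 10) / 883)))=12864427 / 228069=56.41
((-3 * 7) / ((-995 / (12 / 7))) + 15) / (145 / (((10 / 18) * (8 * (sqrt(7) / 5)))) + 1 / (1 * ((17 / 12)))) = -151923968 / 54405462715 + 1003105128 * sqrt(7) / 10881092543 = 0.24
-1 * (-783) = 783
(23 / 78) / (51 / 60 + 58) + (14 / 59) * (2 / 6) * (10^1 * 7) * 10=49987790 / 902759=55.37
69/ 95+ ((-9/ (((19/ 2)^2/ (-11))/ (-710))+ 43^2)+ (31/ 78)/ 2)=301597091/ 281580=1071.09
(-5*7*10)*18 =-6300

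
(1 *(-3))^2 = 9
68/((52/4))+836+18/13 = 10954/13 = 842.62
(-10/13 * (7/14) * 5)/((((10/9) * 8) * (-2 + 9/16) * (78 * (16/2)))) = 15/62192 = 0.00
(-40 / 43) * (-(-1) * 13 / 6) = -260 / 129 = -2.02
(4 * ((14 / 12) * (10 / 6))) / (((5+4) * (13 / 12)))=0.80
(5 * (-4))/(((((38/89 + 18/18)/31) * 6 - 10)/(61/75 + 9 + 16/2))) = 3686024/100605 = 36.64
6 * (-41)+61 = -185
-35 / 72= -0.49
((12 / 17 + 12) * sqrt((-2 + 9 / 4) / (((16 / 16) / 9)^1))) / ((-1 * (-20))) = 81 / 85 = 0.95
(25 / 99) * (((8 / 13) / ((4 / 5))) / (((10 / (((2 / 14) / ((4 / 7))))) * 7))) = 0.00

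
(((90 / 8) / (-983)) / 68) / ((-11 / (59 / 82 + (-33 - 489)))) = -1923525 / 241173152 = -0.01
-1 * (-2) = 2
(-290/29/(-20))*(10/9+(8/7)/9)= 13/21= 0.62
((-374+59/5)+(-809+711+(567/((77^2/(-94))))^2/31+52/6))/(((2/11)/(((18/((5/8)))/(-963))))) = 1198078007416/16224856725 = 73.84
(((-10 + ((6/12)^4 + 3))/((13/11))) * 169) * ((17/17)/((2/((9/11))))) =-12987/32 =-405.84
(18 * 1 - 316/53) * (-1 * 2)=-24.08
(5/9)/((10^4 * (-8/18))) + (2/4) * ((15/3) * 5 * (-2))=-25.00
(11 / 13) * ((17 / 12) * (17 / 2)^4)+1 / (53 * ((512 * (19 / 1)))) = 125822047951 / 20107776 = 6257.38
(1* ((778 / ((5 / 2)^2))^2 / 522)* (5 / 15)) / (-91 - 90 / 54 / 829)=-2007121744 / 18459388125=-0.11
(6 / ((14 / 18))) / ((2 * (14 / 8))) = 108 / 49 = 2.20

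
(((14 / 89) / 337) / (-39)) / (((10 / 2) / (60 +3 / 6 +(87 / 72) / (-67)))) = -136157 / 940460508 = -0.00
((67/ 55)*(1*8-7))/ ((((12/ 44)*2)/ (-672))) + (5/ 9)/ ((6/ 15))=-134947/ 90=-1499.41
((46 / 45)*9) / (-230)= -1 / 25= -0.04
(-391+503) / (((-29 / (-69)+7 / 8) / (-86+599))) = 31715712 / 715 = 44357.64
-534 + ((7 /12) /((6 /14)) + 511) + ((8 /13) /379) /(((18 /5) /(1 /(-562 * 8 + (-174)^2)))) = -549705937 /25403612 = -21.64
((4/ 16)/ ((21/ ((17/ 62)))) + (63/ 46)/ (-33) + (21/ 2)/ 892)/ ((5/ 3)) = -0.02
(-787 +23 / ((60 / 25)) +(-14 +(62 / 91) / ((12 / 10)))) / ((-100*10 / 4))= 287869 / 91000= 3.16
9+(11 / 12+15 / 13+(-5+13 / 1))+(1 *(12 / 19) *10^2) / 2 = 150125 / 2964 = 50.65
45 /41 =1.10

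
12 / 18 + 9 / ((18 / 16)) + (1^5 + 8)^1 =53 / 3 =17.67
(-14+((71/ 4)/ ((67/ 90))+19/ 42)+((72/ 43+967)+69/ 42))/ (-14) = -118656127/ 1694028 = -70.04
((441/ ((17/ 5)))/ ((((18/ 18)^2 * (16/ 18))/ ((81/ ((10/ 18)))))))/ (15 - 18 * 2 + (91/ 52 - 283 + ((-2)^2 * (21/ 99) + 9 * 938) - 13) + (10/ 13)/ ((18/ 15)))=413756343/ 158078002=2.62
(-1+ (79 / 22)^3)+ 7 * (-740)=-54674249 / 10648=-5134.70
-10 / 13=-0.77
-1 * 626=-626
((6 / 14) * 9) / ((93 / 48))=432 / 217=1.99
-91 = -91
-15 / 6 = -2.50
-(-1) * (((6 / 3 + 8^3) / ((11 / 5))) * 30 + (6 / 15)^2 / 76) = 36622511 / 5225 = 7009.09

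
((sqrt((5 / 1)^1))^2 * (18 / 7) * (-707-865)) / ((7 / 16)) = -2263680 / 49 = -46197.55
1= 1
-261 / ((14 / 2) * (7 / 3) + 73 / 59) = -14.85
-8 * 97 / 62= -388 / 31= -12.52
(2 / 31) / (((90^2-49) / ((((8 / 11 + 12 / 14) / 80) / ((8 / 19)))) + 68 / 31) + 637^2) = 2318 / 20728629053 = 0.00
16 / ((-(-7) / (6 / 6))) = 2.29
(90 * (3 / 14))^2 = 18225 / 49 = 371.94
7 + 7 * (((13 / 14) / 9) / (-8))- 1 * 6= 131 / 144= 0.91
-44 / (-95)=44 / 95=0.46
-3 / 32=-0.09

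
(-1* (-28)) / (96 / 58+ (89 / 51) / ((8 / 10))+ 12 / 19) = 3147312 / 502235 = 6.27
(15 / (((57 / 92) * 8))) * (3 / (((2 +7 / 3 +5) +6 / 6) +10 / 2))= 45 / 76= 0.59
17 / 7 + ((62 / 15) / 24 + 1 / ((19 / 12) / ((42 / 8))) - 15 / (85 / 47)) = -967609 / 406980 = -2.38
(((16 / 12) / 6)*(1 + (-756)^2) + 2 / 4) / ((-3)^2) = 2286157 / 162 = 14112.08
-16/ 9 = -1.78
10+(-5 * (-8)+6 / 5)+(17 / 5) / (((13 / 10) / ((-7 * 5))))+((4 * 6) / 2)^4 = 1345218 / 65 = 20695.66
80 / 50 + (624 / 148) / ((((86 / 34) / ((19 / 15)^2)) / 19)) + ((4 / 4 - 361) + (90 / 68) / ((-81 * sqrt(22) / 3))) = -36702724 / 119325 - 5 * sqrt(22) / 2244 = -307.60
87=87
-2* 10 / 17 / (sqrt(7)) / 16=-5* sqrt(7) / 476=-0.03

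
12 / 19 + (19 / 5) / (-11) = 299 / 1045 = 0.29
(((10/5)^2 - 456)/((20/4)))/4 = -113/5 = -22.60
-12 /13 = -0.92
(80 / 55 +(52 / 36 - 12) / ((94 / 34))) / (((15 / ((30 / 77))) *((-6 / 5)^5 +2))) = 4909375 / 39052629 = 0.13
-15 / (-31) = 15 / 31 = 0.48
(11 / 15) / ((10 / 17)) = 187 / 150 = 1.25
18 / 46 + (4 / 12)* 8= 211 / 69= 3.06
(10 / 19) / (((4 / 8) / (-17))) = -340 / 19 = -17.89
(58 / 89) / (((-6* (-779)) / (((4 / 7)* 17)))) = 1972 / 1455951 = 0.00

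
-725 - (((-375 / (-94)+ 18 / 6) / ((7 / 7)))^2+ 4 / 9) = -61575085 / 79524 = -774.30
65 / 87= 0.75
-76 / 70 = -38 / 35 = -1.09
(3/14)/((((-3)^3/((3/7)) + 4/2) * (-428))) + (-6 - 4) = -3655117/365512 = -10.00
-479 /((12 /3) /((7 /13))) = -3353 /52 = -64.48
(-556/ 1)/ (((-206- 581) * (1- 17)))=-139/ 3148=-0.04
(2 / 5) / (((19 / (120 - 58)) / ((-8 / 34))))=-496 / 1615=-0.31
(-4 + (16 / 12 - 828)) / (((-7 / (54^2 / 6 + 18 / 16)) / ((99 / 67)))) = 11445489 / 134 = 85414.10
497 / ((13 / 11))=5467 / 13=420.54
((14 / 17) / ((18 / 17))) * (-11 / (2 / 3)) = -77 / 6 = -12.83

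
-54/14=-27/7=-3.86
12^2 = 144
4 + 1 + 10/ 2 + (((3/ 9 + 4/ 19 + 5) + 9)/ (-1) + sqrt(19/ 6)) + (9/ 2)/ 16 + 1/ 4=-7319/ 1824 + sqrt(114)/ 6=-2.23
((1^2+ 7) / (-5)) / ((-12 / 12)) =8 / 5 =1.60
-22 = -22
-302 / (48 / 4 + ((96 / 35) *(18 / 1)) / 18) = -20.48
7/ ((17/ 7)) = 49/ 17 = 2.88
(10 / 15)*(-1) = -2 / 3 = -0.67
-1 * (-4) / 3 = 4 / 3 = 1.33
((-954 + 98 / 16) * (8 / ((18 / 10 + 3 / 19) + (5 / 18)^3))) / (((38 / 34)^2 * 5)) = -12780752184 / 20835913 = -613.40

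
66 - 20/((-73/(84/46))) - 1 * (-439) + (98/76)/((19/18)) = 307133774/606119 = 506.72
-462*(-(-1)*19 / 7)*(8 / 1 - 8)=0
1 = 1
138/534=23/89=0.26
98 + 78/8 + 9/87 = 12511/116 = 107.85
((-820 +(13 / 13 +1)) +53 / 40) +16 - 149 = -37987 / 40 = -949.68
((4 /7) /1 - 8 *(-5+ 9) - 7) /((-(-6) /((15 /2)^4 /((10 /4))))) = -907875 /112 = -8106.03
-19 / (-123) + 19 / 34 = 2983 / 4182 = 0.71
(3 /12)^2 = 1 /16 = 0.06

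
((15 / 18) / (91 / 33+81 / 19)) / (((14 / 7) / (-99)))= -103455 / 17608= -5.88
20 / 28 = 5 / 7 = 0.71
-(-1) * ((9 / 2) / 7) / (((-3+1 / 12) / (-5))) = 1.10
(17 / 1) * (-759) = -12903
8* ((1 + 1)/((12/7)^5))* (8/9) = 16807/17496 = 0.96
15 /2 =7.50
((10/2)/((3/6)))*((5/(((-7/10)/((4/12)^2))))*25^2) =-312500/63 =-4960.32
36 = 36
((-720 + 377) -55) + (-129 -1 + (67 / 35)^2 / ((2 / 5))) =-254231 / 490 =-518.84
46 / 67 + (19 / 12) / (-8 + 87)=44881 / 63516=0.71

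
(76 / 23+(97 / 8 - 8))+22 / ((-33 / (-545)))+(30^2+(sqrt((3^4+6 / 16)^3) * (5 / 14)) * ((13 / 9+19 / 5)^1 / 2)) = 1958.22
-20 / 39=-0.51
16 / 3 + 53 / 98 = 1727 / 294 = 5.87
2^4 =16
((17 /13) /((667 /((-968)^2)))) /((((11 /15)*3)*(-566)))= -3620320 /2453893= -1.48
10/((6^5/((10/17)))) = 25/33048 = 0.00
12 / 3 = 4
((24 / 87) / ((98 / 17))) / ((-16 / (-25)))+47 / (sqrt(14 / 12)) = 43.59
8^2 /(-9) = -64 /9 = -7.11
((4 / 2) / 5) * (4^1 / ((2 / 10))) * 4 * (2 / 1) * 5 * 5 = 1600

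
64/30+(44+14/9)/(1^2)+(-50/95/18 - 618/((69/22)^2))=-2286473/150765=-15.17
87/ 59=1.47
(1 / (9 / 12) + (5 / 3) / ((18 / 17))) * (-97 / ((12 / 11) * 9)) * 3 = -167519 / 1944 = -86.17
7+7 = 14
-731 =-731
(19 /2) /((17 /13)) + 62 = 2355 /34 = 69.26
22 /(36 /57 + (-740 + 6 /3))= -209 /7005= -0.03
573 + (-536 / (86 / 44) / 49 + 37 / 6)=7251073 / 12642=573.57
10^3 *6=6000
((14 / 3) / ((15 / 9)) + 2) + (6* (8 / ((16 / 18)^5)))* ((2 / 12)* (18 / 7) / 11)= 6441909 / 788480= 8.17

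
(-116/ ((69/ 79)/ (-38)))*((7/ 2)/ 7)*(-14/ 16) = -304703/ 138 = -2207.99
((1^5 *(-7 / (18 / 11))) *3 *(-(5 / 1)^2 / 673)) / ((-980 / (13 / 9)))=-715 / 1017576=-0.00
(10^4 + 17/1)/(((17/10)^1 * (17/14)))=4852.53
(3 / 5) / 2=3 / 10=0.30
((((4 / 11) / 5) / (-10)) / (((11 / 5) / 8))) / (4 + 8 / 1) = -4 / 1815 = -0.00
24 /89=0.27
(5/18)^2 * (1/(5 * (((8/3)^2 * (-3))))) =-5/6912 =-0.00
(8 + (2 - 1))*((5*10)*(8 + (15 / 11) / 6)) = 40725 / 11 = 3702.27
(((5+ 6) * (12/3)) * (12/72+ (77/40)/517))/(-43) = -10571/60630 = -0.17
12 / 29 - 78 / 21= -670 / 203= -3.30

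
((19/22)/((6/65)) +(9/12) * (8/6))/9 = 1367/1188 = 1.15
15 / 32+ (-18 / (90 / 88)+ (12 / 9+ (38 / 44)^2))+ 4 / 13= -11132579 / 755040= -14.74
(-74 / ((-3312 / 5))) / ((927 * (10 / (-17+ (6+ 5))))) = -37 / 511704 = -0.00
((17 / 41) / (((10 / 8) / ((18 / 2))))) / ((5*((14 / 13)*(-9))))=-442 / 7175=-0.06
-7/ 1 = -7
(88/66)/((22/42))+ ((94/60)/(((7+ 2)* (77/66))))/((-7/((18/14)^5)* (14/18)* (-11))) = 809847443/317064055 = 2.55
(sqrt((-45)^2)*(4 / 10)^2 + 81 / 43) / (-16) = -1953 / 3440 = -0.57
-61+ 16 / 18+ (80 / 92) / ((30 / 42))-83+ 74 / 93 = -905426 / 6417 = -141.10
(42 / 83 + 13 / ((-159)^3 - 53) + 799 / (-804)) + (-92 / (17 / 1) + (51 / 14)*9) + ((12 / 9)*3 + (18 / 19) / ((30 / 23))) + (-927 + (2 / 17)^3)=-1464013545215604179 / 1635064389489930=-895.39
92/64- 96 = -1513/16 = -94.56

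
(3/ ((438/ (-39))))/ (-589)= 39/ 85994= 0.00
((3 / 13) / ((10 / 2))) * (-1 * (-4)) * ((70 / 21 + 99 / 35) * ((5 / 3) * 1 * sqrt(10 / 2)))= 2588 * sqrt(5) / 1365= 4.24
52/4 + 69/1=82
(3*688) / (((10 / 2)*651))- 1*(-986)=1070498 / 1085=986.63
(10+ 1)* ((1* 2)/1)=22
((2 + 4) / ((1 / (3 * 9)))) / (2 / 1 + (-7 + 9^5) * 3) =81 / 88564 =0.00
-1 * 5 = -5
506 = 506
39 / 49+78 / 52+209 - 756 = -53381 / 98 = -544.70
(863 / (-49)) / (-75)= 0.23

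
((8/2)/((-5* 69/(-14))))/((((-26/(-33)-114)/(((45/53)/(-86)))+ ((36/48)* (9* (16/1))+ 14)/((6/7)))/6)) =33264/396521219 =0.00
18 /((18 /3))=3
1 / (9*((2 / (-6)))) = -1 / 3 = -0.33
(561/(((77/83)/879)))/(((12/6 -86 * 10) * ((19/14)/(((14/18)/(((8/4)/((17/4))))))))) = -49197337/65208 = -754.47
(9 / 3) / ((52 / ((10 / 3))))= 5 / 26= 0.19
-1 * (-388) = 388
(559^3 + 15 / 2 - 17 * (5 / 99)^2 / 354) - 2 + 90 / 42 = 2121178117655963 / 12143439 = 174676886.64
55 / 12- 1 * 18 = -161 / 12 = -13.42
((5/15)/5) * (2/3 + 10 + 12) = 68/45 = 1.51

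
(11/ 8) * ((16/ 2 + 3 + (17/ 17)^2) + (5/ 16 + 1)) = 18.30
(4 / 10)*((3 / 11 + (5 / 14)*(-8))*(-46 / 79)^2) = -842168 / 2402785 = -0.35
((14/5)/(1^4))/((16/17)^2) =2023/640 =3.16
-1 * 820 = -820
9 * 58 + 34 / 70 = 18287 / 35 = 522.49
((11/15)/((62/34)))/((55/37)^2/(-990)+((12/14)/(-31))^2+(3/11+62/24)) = 51330649524/364361369725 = 0.14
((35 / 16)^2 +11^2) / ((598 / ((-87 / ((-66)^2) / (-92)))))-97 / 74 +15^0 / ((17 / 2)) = -1180555247635 / 989470580736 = -1.19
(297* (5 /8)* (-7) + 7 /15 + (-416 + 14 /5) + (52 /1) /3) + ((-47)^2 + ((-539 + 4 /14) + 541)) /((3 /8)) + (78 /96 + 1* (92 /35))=7065119 /1680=4205.43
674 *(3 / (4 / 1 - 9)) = -2022 / 5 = -404.40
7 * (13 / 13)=7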